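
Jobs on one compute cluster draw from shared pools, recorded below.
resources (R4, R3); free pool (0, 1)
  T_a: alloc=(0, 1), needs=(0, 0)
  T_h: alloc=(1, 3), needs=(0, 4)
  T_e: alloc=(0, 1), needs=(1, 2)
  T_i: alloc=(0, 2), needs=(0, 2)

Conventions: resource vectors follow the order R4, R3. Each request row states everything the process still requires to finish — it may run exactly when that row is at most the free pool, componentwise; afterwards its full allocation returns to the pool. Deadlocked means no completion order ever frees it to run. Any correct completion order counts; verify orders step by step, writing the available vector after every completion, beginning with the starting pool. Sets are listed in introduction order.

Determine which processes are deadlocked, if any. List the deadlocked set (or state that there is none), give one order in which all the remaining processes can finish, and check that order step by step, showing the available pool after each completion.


Nothing here is deadlocked.
Key observation: the pool covers T_a at once, and every later process fits after earlier releases.
A valid finishing order for the others: T_a, T_i, T_h, T_e. Step-by-step check:
  pool = (0, 1)
  run T_a (needs (0, 0), free (0, 1)); after release of (0, 1) the pool is (0, 2)
  run T_i (needs (0, 2), free (0, 2)); after release of (0, 2) the pool is (0, 4)
  run T_h (needs (0, 4), free (0, 4)); after release of (1, 3) the pool is (1, 7)
  run T_e (needs (1, 2), free (1, 7)); after release of (0, 1) the pool is (1, 8)


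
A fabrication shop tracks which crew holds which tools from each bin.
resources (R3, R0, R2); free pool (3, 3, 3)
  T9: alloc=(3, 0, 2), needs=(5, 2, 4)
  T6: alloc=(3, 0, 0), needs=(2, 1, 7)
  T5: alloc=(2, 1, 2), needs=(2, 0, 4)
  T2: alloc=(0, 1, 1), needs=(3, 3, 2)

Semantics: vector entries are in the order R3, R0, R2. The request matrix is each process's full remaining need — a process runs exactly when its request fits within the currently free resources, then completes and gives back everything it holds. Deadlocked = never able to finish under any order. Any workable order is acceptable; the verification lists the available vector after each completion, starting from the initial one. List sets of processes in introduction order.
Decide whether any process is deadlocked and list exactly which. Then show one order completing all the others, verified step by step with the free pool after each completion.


No process is deadlocked.
Key observation: beginning at T2, releases accumulate fast enough that every process eventually fits.
A valid finishing order for the others: T2, T5, T9, T6. Check, step by step:
  pool = (3, 3, 3)
  T2 needs (3, 3, 2) <= (3, 3, 3) -> finishes; pool += (0, 1, 1) = (3, 4, 4)
  T5 needs (2, 0, 4) <= (3, 4, 4) -> finishes; pool += (2, 1, 2) = (5, 5, 6)
  T9 needs (5, 2, 4) <= (5, 5, 6) -> finishes; pool += (3, 0, 2) = (8, 5, 8)
  T6 needs (2, 1, 7) <= (8, 5, 8) -> finishes; pool += (3, 0, 0) = (11, 5, 8)


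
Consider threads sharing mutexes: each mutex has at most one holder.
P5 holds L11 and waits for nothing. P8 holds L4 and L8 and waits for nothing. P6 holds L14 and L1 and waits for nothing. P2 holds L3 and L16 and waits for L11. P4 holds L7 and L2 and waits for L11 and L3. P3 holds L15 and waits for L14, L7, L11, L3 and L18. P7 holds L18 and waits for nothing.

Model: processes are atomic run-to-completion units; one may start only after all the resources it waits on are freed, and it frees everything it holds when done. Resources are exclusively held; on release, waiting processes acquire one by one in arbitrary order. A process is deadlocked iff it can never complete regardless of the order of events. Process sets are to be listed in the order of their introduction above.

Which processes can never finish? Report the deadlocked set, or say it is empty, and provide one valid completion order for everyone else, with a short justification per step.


The deadlocked set is empty.
Key observation: there is no circular wait here — follow any chain and it reaches a process that is free to run now.
One completion order for the rest: P5, P6, P8, P2, P4, P7, P3.
Verifying each step:
  P5 waits on nothing -> runs at once and releases L11
  P6 waits on nothing -> runs at once and releases L14 and L1
  P8 waits on nothing -> runs at once and releases L4 and L8
  P2 waits on L11 — all released -> runs and releases L3 and L16
  P4 waits on L11 and L3 — all released -> runs and releases L7 and L2
  P7 waits on nothing -> runs at once and releases L18
  P3 waits on L14, L7, L11, L3 and L18 — all released -> runs and releases L15


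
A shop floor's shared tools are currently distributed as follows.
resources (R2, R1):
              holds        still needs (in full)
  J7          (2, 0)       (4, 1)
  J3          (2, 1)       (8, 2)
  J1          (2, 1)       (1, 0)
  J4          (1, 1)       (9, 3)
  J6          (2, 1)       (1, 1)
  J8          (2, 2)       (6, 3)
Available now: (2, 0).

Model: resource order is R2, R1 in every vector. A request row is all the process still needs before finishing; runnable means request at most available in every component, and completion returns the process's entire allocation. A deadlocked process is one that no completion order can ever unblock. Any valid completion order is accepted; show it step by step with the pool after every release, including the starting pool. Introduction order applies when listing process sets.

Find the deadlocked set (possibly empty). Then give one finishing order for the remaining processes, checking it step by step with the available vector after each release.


No process is deadlocked.
Key observation: there is always a runnable process — J1 first — so the state unwinds completely.
A valid finishing order for the others: J1, J7, J6, J3, J8, J4. Walking it through:
  pool = (2, 0)
  run J1 (needs (1, 0), free (2, 0)); after release of (2, 1) the pool is (4, 1)
  run J7 (needs (4, 1), free (4, 1)); after release of (2, 0) the pool is (6, 1)
  run J6 (needs (1, 1), free (6, 1)); after release of (2, 1) the pool is (8, 2)
  run J3 (needs (8, 2), free (8, 2)); after release of (2, 1) the pool is (10, 3)
  run J8 (needs (6, 3), free (10, 3)); after release of (2, 2) the pool is (12, 5)
  run J4 (needs (9, 3), free (12, 5)); after release of (1, 1) the pool is (13, 6)


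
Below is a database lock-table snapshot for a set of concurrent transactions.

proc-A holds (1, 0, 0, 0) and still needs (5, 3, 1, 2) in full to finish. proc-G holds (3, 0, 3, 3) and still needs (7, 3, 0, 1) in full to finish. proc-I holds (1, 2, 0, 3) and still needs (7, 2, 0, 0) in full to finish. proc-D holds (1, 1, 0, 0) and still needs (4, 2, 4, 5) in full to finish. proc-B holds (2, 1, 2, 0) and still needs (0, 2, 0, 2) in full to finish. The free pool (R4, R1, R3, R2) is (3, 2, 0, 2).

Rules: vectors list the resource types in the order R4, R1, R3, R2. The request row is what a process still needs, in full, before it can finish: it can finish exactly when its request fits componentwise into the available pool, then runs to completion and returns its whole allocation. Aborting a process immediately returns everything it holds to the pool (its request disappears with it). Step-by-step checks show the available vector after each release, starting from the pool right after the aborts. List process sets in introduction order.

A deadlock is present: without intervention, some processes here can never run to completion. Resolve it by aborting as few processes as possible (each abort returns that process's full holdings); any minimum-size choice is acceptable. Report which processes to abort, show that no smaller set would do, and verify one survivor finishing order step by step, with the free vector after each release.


Minimum abort set: proc-I.
Key observation: proc-G was stuck for good until proc-I gave back (1, 2, 0, 3); in the order shown it finishes at step 3.
Why nothing smaller works: aborting no one leaves the state deadlocked as given.
The survivors complete as proc-B, proc-A, proc-G, proc-D. Check, step by step (starting from the post-abort pool):
  pool = (4, 4, 0, 5)
  proc-B needs (0, 2, 0, 2) <= (4, 4, 0, 5) -> finishes; pool += (2, 1, 2, 0) = (6, 5, 2, 5)
  proc-A needs (5, 3, 1, 2) <= (6, 5, 2, 5) -> finishes; pool += (1, 0, 0, 0) = (7, 5, 2, 5)
  proc-G needs (7, 3, 0, 1) <= (7, 5, 2, 5) -> finishes; pool += (3, 0, 3, 3) = (10, 5, 5, 8)
  proc-D needs (4, 2, 4, 5) <= (10, 5, 5, 8) -> finishes; pool += (1, 1, 0, 0) = (11, 6, 5, 8)


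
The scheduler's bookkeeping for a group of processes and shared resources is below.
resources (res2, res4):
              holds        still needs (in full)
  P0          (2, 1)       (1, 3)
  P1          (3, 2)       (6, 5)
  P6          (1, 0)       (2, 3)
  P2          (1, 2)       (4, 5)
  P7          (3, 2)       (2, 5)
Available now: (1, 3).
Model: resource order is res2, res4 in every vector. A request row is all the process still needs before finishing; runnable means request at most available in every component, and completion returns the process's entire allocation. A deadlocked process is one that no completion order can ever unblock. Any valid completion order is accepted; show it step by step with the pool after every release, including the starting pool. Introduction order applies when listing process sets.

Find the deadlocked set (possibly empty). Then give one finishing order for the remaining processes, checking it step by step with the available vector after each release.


The deadlocked set is P1, P2 and P7.
Key observation: P0, P6 can finish, but then (4, 4) is all there is, and the blocked group's res4 demands exceed it.
A valid finishing order for the others: P0, P6. Check, step by step:
  pool = (1, 3)
  run P0 (needs (1, 3), free (1, 3)); after release of (2, 1) the pool is (3, 4)
  run P6 (needs (2, 3), free (3, 4)); after release of (1, 0) the pool is (4, 4)
The stuck group stays short no matter what:
  blocked: P1 wants (6, 5), pool (4, 4) — not enough res2 and res4
  blocked: P2 wants (4, 5), pool (4, 4) — not enough res4
  blocked: P7 wants (2, 5), pool (4, 4) — not enough res4


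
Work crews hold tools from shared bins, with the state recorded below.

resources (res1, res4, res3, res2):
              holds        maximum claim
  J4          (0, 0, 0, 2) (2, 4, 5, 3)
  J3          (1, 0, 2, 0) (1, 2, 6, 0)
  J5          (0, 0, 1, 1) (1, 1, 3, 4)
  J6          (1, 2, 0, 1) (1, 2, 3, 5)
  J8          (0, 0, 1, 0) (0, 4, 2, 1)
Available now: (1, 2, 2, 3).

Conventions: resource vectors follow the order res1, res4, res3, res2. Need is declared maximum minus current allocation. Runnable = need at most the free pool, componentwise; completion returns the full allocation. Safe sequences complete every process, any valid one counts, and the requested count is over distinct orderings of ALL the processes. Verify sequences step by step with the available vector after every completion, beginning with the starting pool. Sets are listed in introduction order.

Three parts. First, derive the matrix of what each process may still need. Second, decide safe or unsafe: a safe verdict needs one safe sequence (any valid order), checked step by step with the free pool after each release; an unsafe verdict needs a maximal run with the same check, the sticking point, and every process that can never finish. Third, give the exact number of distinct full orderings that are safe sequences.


(1) Remaining need (order res1, res4, res3, res2):
  J4: (2, 4, 5, 1)
  J3: (0, 2, 4, 0)
  J5: (1, 1, 2, 3)
  J6: (0, 0, 3, 4)
  J8: (0, 4, 1, 1)
(2) SAFE — a valid safe sequence is J5, J6, J8, J3, J4.
Key observation: J5 is the earliest step where a requested resource binds exactly: need (1, 1, 2, 3), pool (1, 2, 2, 3) at its turn.
Walking it through:
  pool = (1, 2, 2, 3)
  J5 needs (1, 1, 2, 3) <= (1, 2, 2, 3) -> finishes; pool += (0, 0, 1, 1) = (1, 2, 3, 4)
  J6 needs (0, 0, 3, 4) <= (1, 2, 3, 4) -> finishes; pool += (1, 2, 0, 1) = (2, 4, 3, 5)
  J8 needs (0, 4, 1, 1) <= (2, 4, 3, 5) -> finishes; pool += (0, 0, 1, 0) = (2, 4, 4, 5)
  J3 needs (0, 2, 4, 0) <= (2, 4, 4, 5) -> finishes; pool += (1, 0, 2, 0) = (3, 4, 6, 5)
  J4 needs (2, 4, 5, 1) <= (3, 4, 6, 5) -> finishes; pool += (0, 0, 0, 2) = (3, 4, 6, 7)
(3) Exactly 1 of the possible complete orderings is a safe sequence.


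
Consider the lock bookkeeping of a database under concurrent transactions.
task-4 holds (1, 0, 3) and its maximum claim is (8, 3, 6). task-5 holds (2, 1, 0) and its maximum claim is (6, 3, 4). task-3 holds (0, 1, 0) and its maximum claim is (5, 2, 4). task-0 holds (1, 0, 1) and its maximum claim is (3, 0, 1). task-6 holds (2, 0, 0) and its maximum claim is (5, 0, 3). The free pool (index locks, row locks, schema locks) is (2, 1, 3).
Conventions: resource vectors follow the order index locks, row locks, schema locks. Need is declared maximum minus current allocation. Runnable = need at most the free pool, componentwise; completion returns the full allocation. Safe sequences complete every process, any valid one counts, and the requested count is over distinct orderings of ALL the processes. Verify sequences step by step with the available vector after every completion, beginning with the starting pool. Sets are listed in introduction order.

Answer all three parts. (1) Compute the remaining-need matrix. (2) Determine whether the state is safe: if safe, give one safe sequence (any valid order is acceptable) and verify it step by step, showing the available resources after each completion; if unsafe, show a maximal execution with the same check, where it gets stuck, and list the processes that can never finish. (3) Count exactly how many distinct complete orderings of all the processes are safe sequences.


(1) Outstanding need per process (order index locks, row locks, schema locks):
  task-4: (7, 3, 3)
  task-5: (4, 2, 4)
  task-3: (5, 1, 4)
  task-0: (2, 0, 0)
  task-6: (3, 0, 3)
(2) The state is SAFE; one workable sequence: task-0, task-6, task-3, task-5, task-4.
Key observation: the first exact fit in this order is task-0 — it needs (2, 0, 0) with (2, 1, 3) free, meeting a requested resource to the last unit.
Step-by-step check:
  pool = (2, 1, 3)
  task-0: need (2, 0, 0) fits (2, 1, 3); releases (1, 0, 1), pool now (3, 1, 4)
  task-6: need (3, 0, 3) fits (3, 1, 4); releases (2, 0, 0), pool now (5, 1, 4)
  task-3: need (5, 1, 4) fits (5, 1, 4); releases (0, 1, 0), pool now (5, 2, 4)
  task-5: need (4, 2, 4) fits (5, 2, 4); releases (2, 1, 0), pool now (7, 3, 4)
  task-4: need (7, 3, 3) fits (7, 3, 4); releases (1, 0, 3), pool now (8, 3, 7)
(3) The exact count: 1 of the possible complete orderings is a safe sequence.


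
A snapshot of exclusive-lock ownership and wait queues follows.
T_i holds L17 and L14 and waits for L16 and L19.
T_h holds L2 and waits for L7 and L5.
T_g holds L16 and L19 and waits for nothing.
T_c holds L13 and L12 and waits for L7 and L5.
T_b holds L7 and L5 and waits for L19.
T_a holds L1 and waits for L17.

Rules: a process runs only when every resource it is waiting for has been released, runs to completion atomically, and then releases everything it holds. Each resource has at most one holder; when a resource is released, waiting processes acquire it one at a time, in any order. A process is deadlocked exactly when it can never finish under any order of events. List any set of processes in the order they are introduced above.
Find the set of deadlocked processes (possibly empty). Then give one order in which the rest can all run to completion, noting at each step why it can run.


No process is deadlocked.
Key observation: although several processes wait, no cycle exists — each chain bottoms out at a free runner.
The rest can finish in the order T_g, T_i, T_b, T_a, T_h, T_c.
Step-by-step check:
  T_g waits on nothing -> runs at once and releases L16 and L19
  T_i waits on L16 and L19 — all released -> runs and releases L17 and L14
  T_b waits on L19 — all released -> runs and releases L7 and L5
  T_a waits on L17 — all released -> runs and releases L1
  T_h waits on L7 and L5 — all released -> runs and releases L2
  T_c waits on L7 and L5 — all released -> runs and releases L13 and L12


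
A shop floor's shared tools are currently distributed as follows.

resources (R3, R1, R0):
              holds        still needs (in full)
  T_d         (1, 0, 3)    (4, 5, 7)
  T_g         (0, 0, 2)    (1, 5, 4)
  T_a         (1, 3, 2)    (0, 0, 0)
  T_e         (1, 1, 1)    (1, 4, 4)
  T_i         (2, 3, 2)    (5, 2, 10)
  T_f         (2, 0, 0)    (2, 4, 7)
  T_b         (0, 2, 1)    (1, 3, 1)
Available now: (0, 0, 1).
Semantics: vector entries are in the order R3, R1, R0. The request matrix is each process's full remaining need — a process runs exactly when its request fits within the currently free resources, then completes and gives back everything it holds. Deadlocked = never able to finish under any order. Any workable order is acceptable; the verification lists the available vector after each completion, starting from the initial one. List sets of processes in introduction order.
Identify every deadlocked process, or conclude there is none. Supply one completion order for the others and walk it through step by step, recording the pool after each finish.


No process is deadlocked.
Key observation: T_a fits the free pool immediately, and its release cascades until everyone finishes.
A valid finishing order for the others: T_a, T_b, T_e, T_g, T_f, T_d, T_i. Verifying each step:
  pool = (0, 0, 1)
  T_a: need (0, 0, 0) fits (0, 0, 1); releases (1, 3, 2), pool now (1, 3, 3)
  T_b: need (1, 3, 1) fits (1, 3, 3); releases (0, 2, 1), pool now (1, 5, 4)
  T_e: need (1, 4, 4) fits (1, 5, 4); releases (1, 1, 1), pool now (2, 6, 5)
  T_g: need (1, 5, 4) fits (2, 6, 5); releases (0, 0, 2), pool now (2, 6, 7)
  T_f: need (2, 4, 7) fits (2, 6, 7); releases (2, 0, 0), pool now (4, 6, 7)
  T_d: need (4, 5, 7) fits (4, 6, 7); releases (1, 0, 3), pool now (5, 6, 10)
  T_i: need (5, 2, 10) fits (5, 6, 10); releases (2, 3, 2), pool now (7, 9, 12)


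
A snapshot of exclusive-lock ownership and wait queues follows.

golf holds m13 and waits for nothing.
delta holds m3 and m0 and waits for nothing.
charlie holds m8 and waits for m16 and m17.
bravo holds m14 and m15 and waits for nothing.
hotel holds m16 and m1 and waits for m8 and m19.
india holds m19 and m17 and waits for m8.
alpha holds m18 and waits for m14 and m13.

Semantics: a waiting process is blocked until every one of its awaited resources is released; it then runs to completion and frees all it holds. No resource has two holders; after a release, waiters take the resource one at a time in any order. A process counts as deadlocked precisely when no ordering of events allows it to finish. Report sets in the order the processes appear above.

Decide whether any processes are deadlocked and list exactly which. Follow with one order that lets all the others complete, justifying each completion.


The deadlocked set is charlie, hotel and india.
Key observation: the waits loop around charlie -> hotel -> charlie with no way out; india is caught in further circular waits.
A valid finishing order for the others: bravo, golf, alpha, delta.
Step-by-step check:
  bravo waits on nothing -> runs at once and releases m14 and m15
  golf waits on nothing -> runs at once and releases m13
  alpha: everything it awaited (m14 and m13) is free; runs, freeing m18
  delta waits on nothing -> runs at once and releases m3 and m0


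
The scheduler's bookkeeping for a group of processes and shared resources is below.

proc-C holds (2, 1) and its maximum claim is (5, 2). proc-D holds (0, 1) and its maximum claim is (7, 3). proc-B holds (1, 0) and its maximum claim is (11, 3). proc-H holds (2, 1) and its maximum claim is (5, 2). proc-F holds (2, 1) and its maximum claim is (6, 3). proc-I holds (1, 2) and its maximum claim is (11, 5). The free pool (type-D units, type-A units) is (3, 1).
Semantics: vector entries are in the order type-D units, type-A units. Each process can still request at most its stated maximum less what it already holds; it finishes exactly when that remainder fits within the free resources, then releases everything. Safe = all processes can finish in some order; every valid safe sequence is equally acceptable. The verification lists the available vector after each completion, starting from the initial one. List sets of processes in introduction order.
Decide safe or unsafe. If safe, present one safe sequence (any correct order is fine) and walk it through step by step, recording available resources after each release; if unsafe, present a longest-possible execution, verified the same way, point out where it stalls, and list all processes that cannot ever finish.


The state is UNSAFE.
Key observation: after proc-H, proc-C, proc-D, proc-F complete, (9, 5) is the best the pool ever gets, yet each leftover process wants more type-D units.
Going as far as possible: proc-H, proc-C, proc-D, proc-F; after that, nothing fits. Step-by-step check:
  pool = (3, 1)
  proc-H: need (3, 1) fits (3, 1); releases (2, 1), pool now (5, 2)
  proc-C: need (3, 1) fits (5, 2); releases (2, 1), pool now (7, 3)
  proc-D: need (7, 2) fits (7, 3); releases (0, 1), pool now (7, 4)
  proc-F: need (4, 2) fits (7, 4); releases (2, 1), pool now (9, 5)
  proc-B still needs (10, 3) but only (9, 5) is free — short on type-D units
  proc-I still needs (10, 3) but only (9, 5) is free — short on type-D units
Never able to finish: proc-B and proc-I.


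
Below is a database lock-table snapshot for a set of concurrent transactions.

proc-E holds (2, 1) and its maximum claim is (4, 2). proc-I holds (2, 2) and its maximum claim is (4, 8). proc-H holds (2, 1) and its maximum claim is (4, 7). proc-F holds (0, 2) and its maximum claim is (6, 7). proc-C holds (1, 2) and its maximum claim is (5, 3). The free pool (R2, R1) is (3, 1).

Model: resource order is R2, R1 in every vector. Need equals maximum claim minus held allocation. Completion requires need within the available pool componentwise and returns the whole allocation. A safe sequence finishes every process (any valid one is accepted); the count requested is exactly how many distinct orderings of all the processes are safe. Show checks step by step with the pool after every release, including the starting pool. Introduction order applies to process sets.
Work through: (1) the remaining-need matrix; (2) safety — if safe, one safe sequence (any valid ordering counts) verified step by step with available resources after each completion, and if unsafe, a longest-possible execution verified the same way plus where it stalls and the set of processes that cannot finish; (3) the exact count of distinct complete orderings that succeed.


(1) Remaining need (order R2, R1):
  proc-E: (2, 1)
  proc-I: (2, 6)
  proc-H: (2, 6)
  proc-F: (6, 5)
  proc-C: (4, 1)
(2) The state is UNSAFE.
Key observation: even finishing proc-E, proc-C leaves just (6, 4) free — too little R1 for any of the remaining processes.
The run proc-E, proc-C cannot be extended any further. Step-by-step check:
  pool = (3, 1)
  proc-E: need (2, 1) fits (3, 1); releases (2, 1), pool now (5, 2)
  proc-C: need (4, 1) fits (5, 2); releases (1, 2), pool now (6, 4)
  blocked: proc-I wants (2, 6), pool (6, 4) — not enough R1
  blocked: proc-H wants (2, 6), pool (6, 4) — not enough R1
  blocked: proc-F wants (6, 5), pool (6, 4) — not enough R1
Permanently blocked: proc-I, proc-H and proc-F.
(3) Precisely 0 of the possible complete orderings are safe sequences.


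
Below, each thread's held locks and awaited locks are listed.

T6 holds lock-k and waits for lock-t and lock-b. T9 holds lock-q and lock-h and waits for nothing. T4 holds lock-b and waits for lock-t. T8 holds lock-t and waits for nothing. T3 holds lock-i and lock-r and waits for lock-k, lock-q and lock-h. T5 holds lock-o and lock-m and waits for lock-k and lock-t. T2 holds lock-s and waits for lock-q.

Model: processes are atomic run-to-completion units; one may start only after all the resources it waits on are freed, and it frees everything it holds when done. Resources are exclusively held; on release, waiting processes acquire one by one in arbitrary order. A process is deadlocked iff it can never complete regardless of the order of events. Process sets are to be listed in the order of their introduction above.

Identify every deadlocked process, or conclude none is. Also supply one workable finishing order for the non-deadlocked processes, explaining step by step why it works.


Nothing here is deadlocked.
Key observation: every chain of waits terminates; starting from the processes that wait on nothing, all the rest unlock in turn.
The rest can finish in the order T8, T4, T9, T2, T6, T3, T5.
Check, step by step:
  T8 waits on nothing -> runs at once and releases lock-t
  T4 waits on lock-t — all released -> runs and releases lock-b
  T9 waits on nothing -> runs at once and releases lock-q and lock-h
  T2 waits on lock-q — all released -> runs and releases lock-s
  T6 waits on lock-t and lock-b — all released -> runs and releases lock-k
  T3 waits on lock-k, lock-q and lock-h — all released -> runs and releases lock-i and lock-r
  T5 waits on lock-k and lock-t — all released -> runs and releases lock-o and lock-m


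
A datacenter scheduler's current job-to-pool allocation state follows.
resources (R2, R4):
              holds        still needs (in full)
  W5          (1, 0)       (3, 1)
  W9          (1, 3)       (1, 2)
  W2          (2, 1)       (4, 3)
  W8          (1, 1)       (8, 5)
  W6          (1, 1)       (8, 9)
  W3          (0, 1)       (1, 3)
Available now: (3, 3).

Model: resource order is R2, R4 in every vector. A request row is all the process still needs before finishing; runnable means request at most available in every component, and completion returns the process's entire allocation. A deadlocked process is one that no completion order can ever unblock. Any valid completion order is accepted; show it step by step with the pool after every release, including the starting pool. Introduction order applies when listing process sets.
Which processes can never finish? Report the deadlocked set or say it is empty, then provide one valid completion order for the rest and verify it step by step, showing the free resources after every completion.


Deadlocked set: W8 and W6.
Key observation: W5, W9, W3, W2 can finish, but then (7, 8) is all there is, and the blocked group's R2 demands exceed it.
One completion order for the rest: W5, W9, W3, W2. Verifying each step:
  pool = (3, 3)
  W5 needs (3, 1) <= (3, 3) -> finishes; pool += (1, 0) = (4, 3)
  W9 needs (1, 2) <= (4, 3) -> finishes; pool += (1, 3) = (5, 6)
  W3 needs (1, 3) <= (5, 6) -> finishes; pool += (0, 1) = (5, 7)
  W2 needs (4, 3) <= (5, 7) -> finishes; pool += (2, 1) = (7, 8)
The blocked processes can never fit:
  blocked: W8 wants (8, 5), pool (7, 8) — not enough R2
  blocked: W6 wants (8, 9), pool (7, 8) — not enough R2 and R4


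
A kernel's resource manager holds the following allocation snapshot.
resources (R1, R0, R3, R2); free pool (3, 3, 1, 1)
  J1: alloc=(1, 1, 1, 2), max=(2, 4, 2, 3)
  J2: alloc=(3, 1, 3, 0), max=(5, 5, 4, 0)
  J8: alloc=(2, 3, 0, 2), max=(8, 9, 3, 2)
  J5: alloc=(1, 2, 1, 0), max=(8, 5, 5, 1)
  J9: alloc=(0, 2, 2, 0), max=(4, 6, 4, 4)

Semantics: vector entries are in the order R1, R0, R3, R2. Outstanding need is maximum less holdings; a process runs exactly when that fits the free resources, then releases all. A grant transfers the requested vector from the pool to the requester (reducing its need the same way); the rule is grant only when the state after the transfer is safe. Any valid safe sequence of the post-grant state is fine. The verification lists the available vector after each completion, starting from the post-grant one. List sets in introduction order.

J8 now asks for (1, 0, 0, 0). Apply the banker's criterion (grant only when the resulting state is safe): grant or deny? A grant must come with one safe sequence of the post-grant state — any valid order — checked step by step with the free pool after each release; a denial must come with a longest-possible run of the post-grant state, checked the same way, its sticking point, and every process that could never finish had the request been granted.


DENY — the pretend-granted state is unsafe.
Key observation: after J1, J2 the pool peaks at (6, 5, 5, 3), and each blocked process is short somewhere: J8 on R0; J5 on R1; J9 on R2.
On the post-grant state, J1, J2 is a maximal run — nothing extends it. Step-by-step check:
  pool = (2, 3, 1, 1)
  J1: need (1, 3, 1, 1) fits (2, 3, 1, 1); releases (1, 1, 1, 2), pool now (3, 4, 2, 3)
  J2: need (2, 4, 1, 0) fits (3, 4, 2, 3); releases (3, 1, 3, 0), pool now (6, 5, 5, 3)
  J8 still needs (5, 6, 3, 0) but only (6, 5, 5, 3) is free — short on R0
  J5 still needs (7, 3, 4, 1) but only (6, 5, 5, 3) is free — short on R1
  J9 still needs (4, 4, 2, 4) but only (6, 5, 5, 3) is free — short on R2
Processes that could never finish after the grant: J8, J5 and J9.


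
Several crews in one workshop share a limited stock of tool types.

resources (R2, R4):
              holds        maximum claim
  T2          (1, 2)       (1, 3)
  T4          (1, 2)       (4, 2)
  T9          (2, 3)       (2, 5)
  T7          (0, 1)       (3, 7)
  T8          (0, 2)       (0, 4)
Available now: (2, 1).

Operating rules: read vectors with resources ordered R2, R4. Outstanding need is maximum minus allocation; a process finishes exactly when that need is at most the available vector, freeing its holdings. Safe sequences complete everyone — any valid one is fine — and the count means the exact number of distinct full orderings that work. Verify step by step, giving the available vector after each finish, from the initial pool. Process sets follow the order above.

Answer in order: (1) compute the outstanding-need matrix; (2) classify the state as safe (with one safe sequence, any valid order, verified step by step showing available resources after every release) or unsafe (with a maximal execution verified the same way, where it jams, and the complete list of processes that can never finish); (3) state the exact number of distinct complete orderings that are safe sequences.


(1) Need matrix, components ordered R2, R4:
  T2: (0, 1)
  T4: (3, 0)
  T9: (0, 2)
  T7: (3, 6)
  T8: (0, 2)
(2) SAFE, for example via the order T2, T8, T9, T7, T4.
Key observation: the first exact fit in this order is T2 — it needs (0, 1) with (2, 1) free, meeting a requested resource to the last unit.
Step-by-step check:
  pool = (2, 1)
  T2: need (0, 1) fits (2, 1); releases (1, 2), pool now (3, 3)
  T8: need (0, 2) fits (3, 3); releases (0, 2), pool now (3, 5)
  T9: need (0, 2) fits (3, 5); releases (2, 3), pool now (5, 8)
  T7: need (3, 6) fits (5, 8); releases (0, 1), pool now (5, 9)
  T4: need (3, 0) fits (5, 9); releases (1, 2), pool now (6, 11)
(3) Exactly 14 of the possible complete orderings are safe sequences.


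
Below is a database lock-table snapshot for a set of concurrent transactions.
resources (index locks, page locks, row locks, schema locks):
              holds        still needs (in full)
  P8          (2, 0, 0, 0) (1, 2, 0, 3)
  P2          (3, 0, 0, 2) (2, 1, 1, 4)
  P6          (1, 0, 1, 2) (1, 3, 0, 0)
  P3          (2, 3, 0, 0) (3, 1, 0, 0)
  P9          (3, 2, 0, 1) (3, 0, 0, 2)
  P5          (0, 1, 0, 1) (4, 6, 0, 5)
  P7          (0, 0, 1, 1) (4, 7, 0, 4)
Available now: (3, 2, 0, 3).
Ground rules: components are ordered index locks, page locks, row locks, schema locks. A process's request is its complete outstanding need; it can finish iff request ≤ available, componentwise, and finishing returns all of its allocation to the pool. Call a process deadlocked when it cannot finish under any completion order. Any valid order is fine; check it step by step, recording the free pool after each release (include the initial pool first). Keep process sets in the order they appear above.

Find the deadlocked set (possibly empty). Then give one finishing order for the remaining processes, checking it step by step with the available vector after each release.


Nothing here is deadlocked.
Key observation: P3 fits the free pool immediately, and its release cascades until everyone finishes.
A valid finishing order for the others: P3, P6, P2, P9, P7, P8, P5. Check, step by step:
  pool = (3, 2, 0, 3)
  run P3 (needs (3, 1, 0, 0), free (3, 2, 0, 3)); after release of (2, 3, 0, 0) the pool is (5, 5, 0, 3)
  run P6 (needs (1, 3, 0, 0), free (5, 5, 0, 3)); after release of (1, 0, 1, 2) the pool is (6, 5, 1, 5)
  run P2 (needs (2, 1, 1, 4), free (6, 5, 1, 5)); after release of (3, 0, 0, 2) the pool is (9, 5, 1, 7)
  run P9 (needs (3, 0, 0, 2), free (9, 5, 1, 7)); after release of (3, 2, 0, 1) the pool is (12, 7, 1, 8)
  run P7 (needs (4, 7, 0, 4), free (12, 7, 1, 8)); after release of (0, 0, 1, 1) the pool is (12, 7, 2, 9)
  run P8 (needs (1, 2, 0, 3), free (12, 7, 2, 9)); after release of (2, 0, 0, 0) the pool is (14, 7, 2, 9)
  run P5 (needs (4, 6, 0, 5), free (14, 7, 2, 9)); after release of (0, 1, 0, 1) the pool is (14, 8, 2, 10)


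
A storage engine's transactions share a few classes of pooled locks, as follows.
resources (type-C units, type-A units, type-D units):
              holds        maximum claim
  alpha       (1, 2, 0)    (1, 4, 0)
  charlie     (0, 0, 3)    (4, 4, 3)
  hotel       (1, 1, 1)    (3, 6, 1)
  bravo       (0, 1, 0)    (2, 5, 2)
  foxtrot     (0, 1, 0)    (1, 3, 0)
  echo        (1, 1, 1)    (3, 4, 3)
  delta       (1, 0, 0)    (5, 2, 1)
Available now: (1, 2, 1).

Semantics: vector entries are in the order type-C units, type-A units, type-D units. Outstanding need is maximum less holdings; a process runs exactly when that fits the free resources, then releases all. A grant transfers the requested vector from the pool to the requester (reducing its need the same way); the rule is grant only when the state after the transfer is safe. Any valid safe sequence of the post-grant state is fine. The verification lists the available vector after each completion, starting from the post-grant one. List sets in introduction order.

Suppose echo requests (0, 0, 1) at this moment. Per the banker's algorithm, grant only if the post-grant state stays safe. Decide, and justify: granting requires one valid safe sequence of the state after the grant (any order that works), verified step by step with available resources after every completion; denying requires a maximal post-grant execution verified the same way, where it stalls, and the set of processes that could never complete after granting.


GRANT. The post-grant state is safe; one safe sequence: alpha, foxtrot, hotel, echo, bravo, charlie, delta.
Key observation: the transfer keeps a workable pool ((1, 2, 0)); alpha starts the safe sequence.
Check on the post-grant state, step by step:
  pool = (1, 2, 0)
  run alpha (needs (0, 2, 0), free (1, 2, 0)); after release of (1, 2, 0) the pool is (2, 4, 0)
  run foxtrot (needs (1, 2, 0), free (2, 4, 0)); after release of (0, 1, 0) the pool is (2, 5, 0)
  run hotel (needs (2, 5, 0), free (2, 5, 0)); after release of (1, 1, 1) the pool is (3, 6, 1)
  run echo (needs (2, 3, 1), free (3, 6, 1)); after release of (1, 1, 2) the pool is (4, 7, 3)
  run bravo (needs (2, 4, 2), free (4, 7, 3)); after release of (0, 1, 0) the pool is (4, 8, 3)
  run charlie (needs (4, 4, 0), free (4, 8, 3)); after release of (0, 0, 3) the pool is (4, 8, 6)
  run delta (needs (4, 2, 1), free (4, 8, 6)); after release of (1, 0, 0) the pool is (5, 8, 6)


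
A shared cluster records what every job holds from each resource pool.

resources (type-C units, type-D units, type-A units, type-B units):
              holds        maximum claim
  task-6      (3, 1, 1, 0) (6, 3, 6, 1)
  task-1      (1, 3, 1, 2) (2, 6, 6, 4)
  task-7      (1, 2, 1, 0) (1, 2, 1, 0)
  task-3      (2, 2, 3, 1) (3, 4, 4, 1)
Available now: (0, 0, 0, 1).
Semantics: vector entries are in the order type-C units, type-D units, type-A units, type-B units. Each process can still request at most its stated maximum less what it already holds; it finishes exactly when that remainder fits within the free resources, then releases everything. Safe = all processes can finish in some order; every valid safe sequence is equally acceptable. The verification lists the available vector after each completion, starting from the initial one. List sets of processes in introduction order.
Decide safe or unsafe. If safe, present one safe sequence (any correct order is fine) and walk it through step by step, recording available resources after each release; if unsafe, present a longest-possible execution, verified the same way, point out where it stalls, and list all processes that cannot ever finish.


UNSAFE — no complete ordering exists.
Key observation: task-7, task-3 can finish, but then (3, 4, 4, 2) is all there is, and the blocked group's type-A units demands exceed it.
Going as far as possible: task-7, task-3; after that, nothing fits. Step-by-step check:
  pool = (0, 0, 0, 1)
  task-7 needs (0, 0, 0, 0) <= (0, 0, 0, 1) -> finishes; pool += (1, 2, 1, 0) = (1, 2, 1, 1)
  task-3 needs (1, 2, 1, 0) <= (1, 2, 1, 1) -> finishes; pool += (2, 2, 3, 1) = (3, 4, 4, 2)
  blocked: task-6 wants (3, 2, 5, 1), pool (3, 4, 4, 2) — not enough type-A units
  blocked: task-1 wants (1, 3, 5, 2), pool (3, 4, 4, 2) — not enough type-A units
Never able to finish: task-6 and task-1.


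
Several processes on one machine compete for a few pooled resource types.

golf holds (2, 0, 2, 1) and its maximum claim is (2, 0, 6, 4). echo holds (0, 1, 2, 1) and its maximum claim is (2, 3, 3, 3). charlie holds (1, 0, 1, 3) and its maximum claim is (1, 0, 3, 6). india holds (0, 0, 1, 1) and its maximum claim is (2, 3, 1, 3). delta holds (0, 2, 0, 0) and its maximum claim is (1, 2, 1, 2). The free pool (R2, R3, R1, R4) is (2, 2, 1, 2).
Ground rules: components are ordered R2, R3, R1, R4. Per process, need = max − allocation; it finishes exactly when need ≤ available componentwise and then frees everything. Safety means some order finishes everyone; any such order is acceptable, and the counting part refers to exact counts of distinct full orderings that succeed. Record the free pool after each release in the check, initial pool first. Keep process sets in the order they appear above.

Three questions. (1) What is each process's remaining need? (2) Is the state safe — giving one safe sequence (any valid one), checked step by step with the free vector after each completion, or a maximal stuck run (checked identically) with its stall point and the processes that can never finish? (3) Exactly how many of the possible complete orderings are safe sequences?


(1) Remaining need (order R2, R3, R1, R4):
  golf: (0, 0, 4, 3)
  echo: (2, 2, 1, 2)
  charlie: (0, 0, 2, 3)
  india: (2, 3, 0, 2)
  delta: (1, 0, 1, 2)
(2) SAFE — a valid safe sequence is delta, echo, india, golf, charlie.
Key observation: the order's first zero-slack moment is delta ((1, 0, 1, 2) needed, (2, 2, 1, 2) free — a requested resource with nothing to spare).
Step-by-step check:
  pool = (2, 2, 1, 2)
  delta needs (1, 0, 1, 2) <= (2, 2, 1, 2) -> finishes; pool += (0, 2, 0, 0) = (2, 4, 1, 2)
  echo needs (2, 2, 1, 2) <= (2, 4, 1, 2) -> finishes; pool += (0, 1, 2, 1) = (2, 5, 3, 3)
  india needs (2, 3, 0, 2) <= (2, 5, 3, 3) -> finishes; pool += (0, 0, 1, 1) = (2, 5, 4, 4)
  golf needs (0, 0, 4, 3) <= (2, 5, 4, 4) -> finishes; pool += (2, 0, 2, 1) = (4, 5, 6, 5)
  charlie needs (0, 0, 2, 3) <= (4, 5, 6, 5) -> finishes; pool += (1, 0, 1, 3) = (5, 5, 7, 8)
(3) Precisely 23 of the possible complete orderings are safe sequences.


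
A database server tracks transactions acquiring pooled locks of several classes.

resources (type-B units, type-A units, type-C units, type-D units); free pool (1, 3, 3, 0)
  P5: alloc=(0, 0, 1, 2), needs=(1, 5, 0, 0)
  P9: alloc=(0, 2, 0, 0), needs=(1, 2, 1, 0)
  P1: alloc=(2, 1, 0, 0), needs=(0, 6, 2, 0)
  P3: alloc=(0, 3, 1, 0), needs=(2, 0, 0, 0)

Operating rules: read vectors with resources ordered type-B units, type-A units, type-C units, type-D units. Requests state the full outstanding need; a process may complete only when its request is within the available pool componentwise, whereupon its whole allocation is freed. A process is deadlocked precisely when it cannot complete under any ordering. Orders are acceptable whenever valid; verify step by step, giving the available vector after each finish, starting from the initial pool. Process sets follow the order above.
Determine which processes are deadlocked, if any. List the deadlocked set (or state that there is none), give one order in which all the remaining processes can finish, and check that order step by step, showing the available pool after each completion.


The deadlocked set is P1 and P3.
Key observation: after P9, P5 the pool peaks at (1, 5, 4, 2), and each blocked process is short somewhere: P1 on type-A units; P3 on type-B units.
A valid finishing order for the others: P9, P5. Check, step by step:
  pool = (1, 3, 3, 0)
  run P9 (needs (1, 2, 1, 0), free (1, 3, 3, 0)); after release of (0, 2, 0, 0) the pool is (1, 5, 3, 0)
  run P5 (needs (1, 5, 0, 0), free (1, 5, 3, 0)); after release of (0, 0, 1, 2) the pool is (1, 5, 4, 2)
None of the blocked processes ever fits:
  P1 still needs (0, 6, 2, 0) but only (1, 5, 4, 2) is free — short on type-A units
  P3 still needs (2, 0, 0, 0) but only (1, 5, 4, 2) is free — short on type-B units
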